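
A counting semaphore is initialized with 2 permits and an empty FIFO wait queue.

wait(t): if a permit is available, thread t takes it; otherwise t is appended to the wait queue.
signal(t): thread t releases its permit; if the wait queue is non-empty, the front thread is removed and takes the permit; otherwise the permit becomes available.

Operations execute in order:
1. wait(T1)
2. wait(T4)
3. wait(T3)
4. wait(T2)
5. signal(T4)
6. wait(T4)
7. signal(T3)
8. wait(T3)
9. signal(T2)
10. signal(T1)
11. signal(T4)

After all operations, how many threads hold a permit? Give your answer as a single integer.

Answer: 1

Derivation:
Step 1: wait(T1) -> count=1 queue=[] holders={T1}
Step 2: wait(T4) -> count=0 queue=[] holders={T1,T4}
Step 3: wait(T3) -> count=0 queue=[T3] holders={T1,T4}
Step 4: wait(T2) -> count=0 queue=[T3,T2] holders={T1,T4}
Step 5: signal(T4) -> count=0 queue=[T2] holders={T1,T3}
Step 6: wait(T4) -> count=0 queue=[T2,T4] holders={T1,T3}
Step 7: signal(T3) -> count=0 queue=[T4] holders={T1,T2}
Step 8: wait(T3) -> count=0 queue=[T4,T3] holders={T1,T2}
Step 9: signal(T2) -> count=0 queue=[T3] holders={T1,T4}
Step 10: signal(T1) -> count=0 queue=[] holders={T3,T4}
Step 11: signal(T4) -> count=1 queue=[] holders={T3}
Final holders: {T3} -> 1 thread(s)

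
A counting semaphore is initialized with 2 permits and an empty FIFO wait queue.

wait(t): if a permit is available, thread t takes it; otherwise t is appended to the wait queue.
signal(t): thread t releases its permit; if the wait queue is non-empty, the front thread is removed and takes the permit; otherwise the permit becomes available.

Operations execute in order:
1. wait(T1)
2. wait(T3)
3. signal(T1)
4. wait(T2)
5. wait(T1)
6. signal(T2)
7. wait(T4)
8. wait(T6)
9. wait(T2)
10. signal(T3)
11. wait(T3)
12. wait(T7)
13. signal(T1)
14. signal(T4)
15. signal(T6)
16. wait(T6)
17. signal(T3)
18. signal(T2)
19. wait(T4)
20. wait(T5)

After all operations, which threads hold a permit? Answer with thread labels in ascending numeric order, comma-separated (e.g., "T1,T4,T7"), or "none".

Step 1: wait(T1) -> count=1 queue=[] holders={T1}
Step 2: wait(T3) -> count=0 queue=[] holders={T1,T3}
Step 3: signal(T1) -> count=1 queue=[] holders={T3}
Step 4: wait(T2) -> count=0 queue=[] holders={T2,T3}
Step 5: wait(T1) -> count=0 queue=[T1] holders={T2,T3}
Step 6: signal(T2) -> count=0 queue=[] holders={T1,T3}
Step 7: wait(T4) -> count=0 queue=[T4] holders={T1,T3}
Step 8: wait(T6) -> count=0 queue=[T4,T6] holders={T1,T3}
Step 9: wait(T2) -> count=0 queue=[T4,T6,T2] holders={T1,T3}
Step 10: signal(T3) -> count=0 queue=[T6,T2] holders={T1,T4}
Step 11: wait(T3) -> count=0 queue=[T6,T2,T3] holders={T1,T4}
Step 12: wait(T7) -> count=0 queue=[T6,T2,T3,T7] holders={T1,T4}
Step 13: signal(T1) -> count=0 queue=[T2,T3,T7] holders={T4,T6}
Step 14: signal(T4) -> count=0 queue=[T3,T7] holders={T2,T6}
Step 15: signal(T6) -> count=0 queue=[T7] holders={T2,T3}
Step 16: wait(T6) -> count=0 queue=[T7,T6] holders={T2,T3}
Step 17: signal(T3) -> count=0 queue=[T6] holders={T2,T7}
Step 18: signal(T2) -> count=0 queue=[] holders={T6,T7}
Step 19: wait(T4) -> count=0 queue=[T4] holders={T6,T7}
Step 20: wait(T5) -> count=0 queue=[T4,T5] holders={T6,T7}
Final holders: T6,T7

Answer: T6,T7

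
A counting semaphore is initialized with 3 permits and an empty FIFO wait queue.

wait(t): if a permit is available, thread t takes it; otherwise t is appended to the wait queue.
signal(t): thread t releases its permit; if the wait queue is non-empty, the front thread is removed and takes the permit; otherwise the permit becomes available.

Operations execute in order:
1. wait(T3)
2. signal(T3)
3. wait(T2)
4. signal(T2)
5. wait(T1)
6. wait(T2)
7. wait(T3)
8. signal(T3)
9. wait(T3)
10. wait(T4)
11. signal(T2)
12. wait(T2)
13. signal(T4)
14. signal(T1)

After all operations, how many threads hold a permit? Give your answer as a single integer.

Step 1: wait(T3) -> count=2 queue=[] holders={T3}
Step 2: signal(T3) -> count=3 queue=[] holders={none}
Step 3: wait(T2) -> count=2 queue=[] holders={T2}
Step 4: signal(T2) -> count=3 queue=[] holders={none}
Step 5: wait(T1) -> count=2 queue=[] holders={T1}
Step 6: wait(T2) -> count=1 queue=[] holders={T1,T2}
Step 7: wait(T3) -> count=0 queue=[] holders={T1,T2,T3}
Step 8: signal(T3) -> count=1 queue=[] holders={T1,T2}
Step 9: wait(T3) -> count=0 queue=[] holders={T1,T2,T3}
Step 10: wait(T4) -> count=0 queue=[T4] holders={T1,T2,T3}
Step 11: signal(T2) -> count=0 queue=[] holders={T1,T3,T4}
Step 12: wait(T2) -> count=0 queue=[T2] holders={T1,T3,T4}
Step 13: signal(T4) -> count=0 queue=[] holders={T1,T2,T3}
Step 14: signal(T1) -> count=1 queue=[] holders={T2,T3}
Final holders: {T2,T3} -> 2 thread(s)

Answer: 2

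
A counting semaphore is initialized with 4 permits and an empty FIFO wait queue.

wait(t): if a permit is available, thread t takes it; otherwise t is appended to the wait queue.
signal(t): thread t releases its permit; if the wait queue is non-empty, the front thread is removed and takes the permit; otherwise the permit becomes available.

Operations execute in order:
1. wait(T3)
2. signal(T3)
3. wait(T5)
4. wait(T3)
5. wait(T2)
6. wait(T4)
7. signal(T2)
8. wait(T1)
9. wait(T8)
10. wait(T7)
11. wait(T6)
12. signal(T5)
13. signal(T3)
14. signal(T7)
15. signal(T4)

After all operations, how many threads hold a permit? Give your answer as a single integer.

Step 1: wait(T3) -> count=3 queue=[] holders={T3}
Step 2: signal(T3) -> count=4 queue=[] holders={none}
Step 3: wait(T5) -> count=3 queue=[] holders={T5}
Step 4: wait(T3) -> count=2 queue=[] holders={T3,T5}
Step 5: wait(T2) -> count=1 queue=[] holders={T2,T3,T5}
Step 6: wait(T4) -> count=0 queue=[] holders={T2,T3,T4,T5}
Step 7: signal(T2) -> count=1 queue=[] holders={T3,T4,T5}
Step 8: wait(T1) -> count=0 queue=[] holders={T1,T3,T4,T5}
Step 9: wait(T8) -> count=0 queue=[T8] holders={T1,T3,T4,T5}
Step 10: wait(T7) -> count=0 queue=[T8,T7] holders={T1,T3,T4,T5}
Step 11: wait(T6) -> count=0 queue=[T8,T7,T6] holders={T1,T3,T4,T5}
Step 12: signal(T5) -> count=0 queue=[T7,T6] holders={T1,T3,T4,T8}
Step 13: signal(T3) -> count=0 queue=[T6] holders={T1,T4,T7,T8}
Step 14: signal(T7) -> count=0 queue=[] holders={T1,T4,T6,T8}
Step 15: signal(T4) -> count=1 queue=[] holders={T1,T6,T8}
Final holders: {T1,T6,T8} -> 3 thread(s)

Answer: 3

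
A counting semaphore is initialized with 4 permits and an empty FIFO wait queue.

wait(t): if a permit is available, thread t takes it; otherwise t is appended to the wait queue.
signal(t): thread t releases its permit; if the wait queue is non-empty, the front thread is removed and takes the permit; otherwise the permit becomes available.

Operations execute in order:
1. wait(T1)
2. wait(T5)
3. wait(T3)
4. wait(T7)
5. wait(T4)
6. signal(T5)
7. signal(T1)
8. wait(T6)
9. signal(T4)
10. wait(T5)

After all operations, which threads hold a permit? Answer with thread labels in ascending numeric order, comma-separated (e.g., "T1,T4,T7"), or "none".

Answer: T3,T5,T6,T7

Derivation:
Step 1: wait(T1) -> count=3 queue=[] holders={T1}
Step 2: wait(T5) -> count=2 queue=[] holders={T1,T5}
Step 3: wait(T3) -> count=1 queue=[] holders={T1,T3,T5}
Step 4: wait(T7) -> count=0 queue=[] holders={T1,T3,T5,T7}
Step 5: wait(T4) -> count=0 queue=[T4] holders={T1,T3,T5,T7}
Step 6: signal(T5) -> count=0 queue=[] holders={T1,T3,T4,T7}
Step 7: signal(T1) -> count=1 queue=[] holders={T3,T4,T7}
Step 8: wait(T6) -> count=0 queue=[] holders={T3,T4,T6,T7}
Step 9: signal(T4) -> count=1 queue=[] holders={T3,T6,T7}
Step 10: wait(T5) -> count=0 queue=[] holders={T3,T5,T6,T7}
Final holders: T3,T5,T6,T7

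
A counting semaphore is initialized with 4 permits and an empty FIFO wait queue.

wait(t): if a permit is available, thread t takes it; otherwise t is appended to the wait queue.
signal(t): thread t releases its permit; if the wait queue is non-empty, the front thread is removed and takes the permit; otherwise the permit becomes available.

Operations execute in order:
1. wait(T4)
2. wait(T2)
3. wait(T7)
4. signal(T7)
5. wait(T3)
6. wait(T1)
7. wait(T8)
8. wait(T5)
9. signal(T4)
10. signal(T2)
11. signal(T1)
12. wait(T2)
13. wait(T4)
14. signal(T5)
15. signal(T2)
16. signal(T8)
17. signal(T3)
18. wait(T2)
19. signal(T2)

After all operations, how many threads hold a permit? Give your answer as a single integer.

Step 1: wait(T4) -> count=3 queue=[] holders={T4}
Step 2: wait(T2) -> count=2 queue=[] holders={T2,T4}
Step 3: wait(T7) -> count=1 queue=[] holders={T2,T4,T7}
Step 4: signal(T7) -> count=2 queue=[] holders={T2,T4}
Step 5: wait(T3) -> count=1 queue=[] holders={T2,T3,T4}
Step 6: wait(T1) -> count=0 queue=[] holders={T1,T2,T3,T4}
Step 7: wait(T8) -> count=0 queue=[T8] holders={T1,T2,T3,T4}
Step 8: wait(T5) -> count=0 queue=[T8,T5] holders={T1,T2,T3,T4}
Step 9: signal(T4) -> count=0 queue=[T5] holders={T1,T2,T3,T8}
Step 10: signal(T2) -> count=0 queue=[] holders={T1,T3,T5,T8}
Step 11: signal(T1) -> count=1 queue=[] holders={T3,T5,T8}
Step 12: wait(T2) -> count=0 queue=[] holders={T2,T3,T5,T8}
Step 13: wait(T4) -> count=0 queue=[T4] holders={T2,T3,T5,T8}
Step 14: signal(T5) -> count=0 queue=[] holders={T2,T3,T4,T8}
Step 15: signal(T2) -> count=1 queue=[] holders={T3,T4,T8}
Step 16: signal(T8) -> count=2 queue=[] holders={T3,T4}
Step 17: signal(T3) -> count=3 queue=[] holders={T4}
Step 18: wait(T2) -> count=2 queue=[] holders={T2,T4}
Step 19: signal(T2) -> count=3 queue=[] holders={T4}
Final holders: {T4} -> 1 thread(s)

Answer: 1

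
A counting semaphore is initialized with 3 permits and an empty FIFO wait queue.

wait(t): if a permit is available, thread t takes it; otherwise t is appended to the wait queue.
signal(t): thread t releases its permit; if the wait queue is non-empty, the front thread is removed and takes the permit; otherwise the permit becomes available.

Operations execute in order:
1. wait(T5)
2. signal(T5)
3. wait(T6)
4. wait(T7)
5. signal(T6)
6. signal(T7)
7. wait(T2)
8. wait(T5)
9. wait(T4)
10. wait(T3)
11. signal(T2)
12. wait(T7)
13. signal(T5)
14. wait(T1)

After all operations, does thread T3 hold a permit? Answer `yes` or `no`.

Answer: yes

Derivation:
Step 1: wait(T5) -> count=2 queue=[] holders={T5}
Step 2: signal(T5) -> count=3 queue=[] holders={none}
Step 3: wait(T6) -> count=2 queue=[] holders={T6}
Step 4: wait(T7) -> count=1 queue=[] holders={T6,T7}
Step 5: signal(T6) -> count=2 queue=[] holders={T7}
Step 6: signal(T7) -> count=3 queue=[] holders={none}
Step 7: wait(T2) -> count=2 queue=[] holders={T2}
Step 8: wait(T5) -> count=1 queue=[] holders={T2,T5}
Step 9: wait(T4) -> count=0 queue=[] holders={T2,T4,T5}
Step 10: wait(T3) -> count=0 queue=[T3] holders={T2,T4,T5}
Step 11: signal(T2) -> count=0 queue=[] holders={T3,T4,T5}
Step 12: wait(T7) -> count=0 queue=[T7] holders={T3,T4,T5}
Step 13: signal(T5) -> count=0 queue=[] holders={T3,T4,T7}
Step 14: wait(T1) -> count=0 queue=[T1] holders={T3,T4,T7}
Final holders: {T3,T4,T7} -> T3 in holders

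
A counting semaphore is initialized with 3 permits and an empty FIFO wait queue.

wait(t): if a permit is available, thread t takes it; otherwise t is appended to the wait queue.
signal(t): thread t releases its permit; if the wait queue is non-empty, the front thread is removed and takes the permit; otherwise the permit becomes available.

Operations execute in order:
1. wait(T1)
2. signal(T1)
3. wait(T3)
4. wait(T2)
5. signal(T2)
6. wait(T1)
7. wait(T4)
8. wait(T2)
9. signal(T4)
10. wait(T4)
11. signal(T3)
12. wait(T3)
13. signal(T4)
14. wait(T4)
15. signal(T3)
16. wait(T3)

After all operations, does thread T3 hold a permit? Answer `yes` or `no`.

Answer: no

Derivation:
Step 1: wait(T1) -> count=2 queue=[] holders={T1}
Step 2: signal(T1) -> count=3 queue=[] holders={none}
Step 3: wait(T3) -> count=2 queue=[] holders={T3}
Step 4: wait(T2) -> count=1 queue=[] holders={T2,T3}
Step 5: signal(T2) -> count=2 queue=[] holders={T3}
Step 6: wait(T1) -> count=1 queue=[] holders={T1,T3}
Step 7: wait(T4) -> count=0 queue=[] holders={T1,T3,T4}
Step 8: wait(T2) -> count=0 queue=[T2] holders={T1,T3,T4}
Step 9: signal(T4) -> count=0 queue=[] holders={T1,T2,T3}
Step 10: wait(T4) -> count=0 queue=[T4] holders={T1,T2,T3}
Step 11: signal(T3) -> count=0 queue=[] holders={T1,T2,T4}
Step 12: wait(T3) -> count=0 queue=[T3] holders={T1,T2,T4}
Step 13: signal(T4) -> count=0 queue=[] holders={T1,T2,T3}
Step 14: wait(T4) -> count=0 queue=[T4] holders={T1,T2,T3}
Step 15: signal(T3) -> count=0 queue=[] holders={T1,T2,T4}
Step 16: wait(T3) -> count=0 queue=[T3] holders={T1,T2,T4}
Final holders: {T1,T2,T4} -> T3 not in holders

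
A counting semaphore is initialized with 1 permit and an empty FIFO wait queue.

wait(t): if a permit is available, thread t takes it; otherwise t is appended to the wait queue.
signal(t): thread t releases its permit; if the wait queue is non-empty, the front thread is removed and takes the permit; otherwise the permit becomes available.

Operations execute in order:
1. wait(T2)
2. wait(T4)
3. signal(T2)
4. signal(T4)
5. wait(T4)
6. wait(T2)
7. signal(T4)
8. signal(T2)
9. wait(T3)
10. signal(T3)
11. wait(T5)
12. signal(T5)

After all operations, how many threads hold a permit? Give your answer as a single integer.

Step 1: wait(T2) -> count=0 queue=[] holders={T2}
Step 2: wait(T4) -> count=0 queue=[T4] holders={T2}
Step 3: signal(T2) -> count=0 queue=[] holders={T4}
Step 4: signal(T4) -> count=1 queue=[] holders={none}
Step 5: wait(T4) -> count=0 queue=[] holders={T4}
Step 6: wait(T2) -> count=0 queue=[T2] holders={T4}
Step 7: signal(T4) -> count=0 queue=[] holders={T2}
Step 8: signal(T2) -> count=1 queue=[] holders={none}
Step 9: wait(T3) -> count=0 queue=[] holders={T3}
Step 10: signal(T3) -> count=1 queue=[] holders={none}
Step 11: wait(T5) -> count=0 queue=[] holders={T5}
Step 12: signal(T5) -> count=1 queue=[] holders={none}
Final holders: {none} -> 0 thread(s)

Answer: 0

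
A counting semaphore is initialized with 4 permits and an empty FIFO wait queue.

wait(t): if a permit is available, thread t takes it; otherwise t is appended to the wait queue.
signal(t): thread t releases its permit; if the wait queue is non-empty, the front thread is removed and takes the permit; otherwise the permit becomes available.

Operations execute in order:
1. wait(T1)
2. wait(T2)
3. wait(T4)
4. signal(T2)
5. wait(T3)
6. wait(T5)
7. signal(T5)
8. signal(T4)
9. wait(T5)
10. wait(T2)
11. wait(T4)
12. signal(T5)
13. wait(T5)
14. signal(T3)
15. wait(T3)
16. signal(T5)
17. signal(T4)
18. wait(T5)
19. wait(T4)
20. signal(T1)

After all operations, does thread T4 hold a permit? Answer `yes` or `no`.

Answer: yes

Derivation:
Step 1: wait(T1) -> count=3 queue=[] holders={T1}
Step 2: wait(T2) -> count=2 queue=[] holders={T1,T2}
Step 3: wait(T4) -> count=1 queue=[] holders={T1,T2,T4}
Step 4: signal(T2) -> count=2 queue=[] holders={T1,T4}
Step 5: wait(T3) -> count=1 queue=[] holders={T1,T3,T4}
Step 6: wait(T5) -> count=0 queue=[] holders={T1,T3,T4,T5}
Step 7: signal(T5) -> count=1 queue=[] holders={T1,T3,T4}
Step 8: signal(T4) -> count=2 queue=[] holders={T1,T3}
Step 9: wait(T5) -> count=1 queue=[] holders={T1,T3,T5}
Step 10: wait(T2) -> count=0 queue=[] holders={T1,T2,T3,T5}
Step 11: wait(T4) -> count=0 queue=[T4] holders={T1,T2,T3,T5}
Step 12: signal(T5) -> count=0 queue=[] holders={T1,T2,T3,T4}
Step 13: wait(T5) -> count=0 queue=[T5] holders={T1,T2,T3,T4}
Step 14: signal(T3) -> count=0 queue=[] holders={T1,T2,T4,T5}
Step 15: wait(T3) -> count=0 queue=[T3] holders={T1,T2,T4,T5}
Step 16: signal(T5) -> count=0 queue=[] holders={T1,T2,T3,T4}
Step 17: signal(T4) -> count=1 queue=[] holders={T1,T2,T3}
Step 18: wait(T5) -> count=0 queue=[] holders={T1,T2,T3,T5}
Step 19: wait(T4) -> count=0 queue=[T4] holders={T1,T2,T3,T5}
Step 20: signal(T1) -> count=0 queue=[] holders={T2,T3,T4,T5}
Final holders: {T2,T3,T4,T5} -> T4 in holders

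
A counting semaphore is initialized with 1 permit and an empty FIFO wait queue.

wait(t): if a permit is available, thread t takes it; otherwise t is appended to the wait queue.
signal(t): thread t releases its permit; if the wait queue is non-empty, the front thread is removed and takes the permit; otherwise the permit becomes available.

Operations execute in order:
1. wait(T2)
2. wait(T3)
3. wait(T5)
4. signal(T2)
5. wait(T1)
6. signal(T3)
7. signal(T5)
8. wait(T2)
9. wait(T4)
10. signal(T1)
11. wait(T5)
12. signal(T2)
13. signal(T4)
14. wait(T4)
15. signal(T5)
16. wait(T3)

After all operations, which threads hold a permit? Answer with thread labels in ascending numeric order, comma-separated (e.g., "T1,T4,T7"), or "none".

Answer: T4

Derivation:
Step 1: wait(T2) -> count=0 queue=[] holders={T2}
Step 2: wait(T3) -> count=0 queue=[T3] holders={T2}
Step 3: wait(T5) -> count=0 queue=[T3,T5] holders={T2}
Step 4: signal(T2) -> count=0 queue=[T5] holders={T3}
Step 5: wait(T1) -> count=0 queue=[T5,T1] holders={T3}
Step 6: signal(T3) -> count=0 queue=[T1] holders={T5}
Step 7: signal(T5) -> count=0 queue=[] holders={T1}
Step 8: wait(T2) -> count=0 queue=[T2] holders={T1}
Step 9: wait(T4) -> count=0 queue=[T2,T4] holders={T1}
Step 10: signal(T1) -> count=0 queue=[T4] holders={T2}
Step 11: wait(T5) -> count=0 queue=[T4,T5] holders={T2}
Step 12: signal(T2) -> count=0 queue=[T5] holders={T4}
Step 13: signal(T4) -> count=0 queue=[] holders={T5}
Step 14: wait(T4) -> count=0 queue=[T4] holders={T5}
Step 15: signal(T5) -> count=0 queue=[] holders={T4}
Step 16: wait(T3) -> count=0 queue=[T3] holders={T4}
Final holders: T4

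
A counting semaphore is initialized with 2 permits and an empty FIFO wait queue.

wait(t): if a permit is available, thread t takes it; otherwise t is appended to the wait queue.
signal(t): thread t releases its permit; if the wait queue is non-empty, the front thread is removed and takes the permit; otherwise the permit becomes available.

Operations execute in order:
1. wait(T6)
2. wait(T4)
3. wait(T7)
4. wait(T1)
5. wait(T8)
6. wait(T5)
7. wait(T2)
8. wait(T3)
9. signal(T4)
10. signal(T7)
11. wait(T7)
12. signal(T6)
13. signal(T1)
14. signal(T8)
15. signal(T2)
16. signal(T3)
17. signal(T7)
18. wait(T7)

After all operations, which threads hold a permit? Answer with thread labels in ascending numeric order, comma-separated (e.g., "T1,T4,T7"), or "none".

Step 1: wait(T6) -> count=1 queue=[] holders={T6}
Step 2: wait(T4) -> count=0 queue=[] holders={T4,T6}
Step 3: wait(T7) -> count=0 queue=[T7] holders={T4,T6}
Step 4: wait(T1) -> count=0 queue=[T7,T1] holders={T4,T6}
Step 5: wait(T8) -> count=0 queue=[T7,T1,T8] holders={T4,T6}
Step 6: wait(T5) -> count=0 queue=[T7,T1,T8,T5] holders={T4,T6}
Step 7: wait(T2) -> count=0 queue=[T7,T1,T8,T5,T2] holders={T4,T6}
Step 8: wait(T3) -> count=0 queue=[T7,T1,T8,T5,T2,T3] holders={T4,T6}
Step 9: signal(T4) -> count=0 queue=[T1,T8,T5,T2,T3] holders={T6,T7}
Step 10: signal(T7) -> count=0 queue=[T8,T5,T2,T3] holders={T1,T6}
Step 11: wait(T7) -> count=0 queue=[T8,T5,T2,T3,T7] holders={T1,T6}
Step 12: signal(T6) -> count=0 queue=[T5,T2,T3,T7] holders={T1,T8}
Step 13: signal(T1) -> count=0 queue=[T2,T3,T7] holders={T5,T8}
Step 14: signal(T8) -> count=0 queue=[T3,T7] holders={T2,T5}
Step 15: signal(T2) -> count=0 queue=[T7] holders={T3,T5}
Step 16: signal(T3) -> count=0 queue=[] holders={T5,T7}
Step 17: signal(T7) -> count=1 queue=[] holders={T5}
Step 18: wait(T7) -> count=0 queue=[] holders={T5,T7}
Final holders: T5,T7

Answer: T5,T7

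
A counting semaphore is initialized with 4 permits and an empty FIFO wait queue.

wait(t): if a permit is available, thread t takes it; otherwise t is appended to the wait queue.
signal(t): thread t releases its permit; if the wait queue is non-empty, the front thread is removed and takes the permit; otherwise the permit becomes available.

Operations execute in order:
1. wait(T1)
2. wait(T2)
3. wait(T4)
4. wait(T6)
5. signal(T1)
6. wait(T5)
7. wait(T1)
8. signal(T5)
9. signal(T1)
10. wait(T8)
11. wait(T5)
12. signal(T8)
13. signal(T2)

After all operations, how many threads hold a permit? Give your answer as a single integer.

Step 1: wait(T1) -> count=3 queue=[] holders={T1}
Step 2: wait(T2) -> count=2 queue=[] holders={T1,T2}
Step 3: wait(T4) -> count=1 queue=[] holders={T1,T2,T4}
Step 4: wait(T6) -> count=0 queue=[] holders={T1,T2,T4,T6}
Step 5: signal(T1) -> count=1 queue=[] holders={T2,T4,T6}
Step 6: wait(T5) -> count=0 queue=[] holders={T2,T4,T5,T6}
Step 7: wait(T1) -> count=0 queue=[T1] holders={T2,T4,T5,T6}
Step 8: signal(T5) -> count=0 queue=[] holders={T1,T2,T4,T6}
Step 9: signal(T1) -> count=1 queue=[] holders={T2,T4,T6}
Step 10: wait(T8) -> count=0 queue=[] holders={T2,T4,T6,T8}
Step 11: wait(T5) -> count=0 queue=[T5] holders={T2,T4,T6,T8}
Step 12: signal(T8) -> count=0 queue=[] holders={T2,T4,T5,T6}
Step 13: signal(T2) -> count=1 queue=[] holders={T4,T5,T6}
Final holders: {T4,T5,T6} -> 3 thread(s)

Answer: 3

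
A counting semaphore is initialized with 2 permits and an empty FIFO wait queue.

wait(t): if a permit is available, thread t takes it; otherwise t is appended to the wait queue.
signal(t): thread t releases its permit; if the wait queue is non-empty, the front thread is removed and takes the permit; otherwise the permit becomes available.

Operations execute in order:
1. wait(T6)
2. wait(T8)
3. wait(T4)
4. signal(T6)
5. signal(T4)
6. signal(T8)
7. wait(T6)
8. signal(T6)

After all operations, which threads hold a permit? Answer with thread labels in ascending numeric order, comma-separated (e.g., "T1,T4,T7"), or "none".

Step 1: wait(T6) -> count=1 queue=[] holders={T6}
Step 2: wait(T8) -> count=0 queue=[] holders={T6,T8}
Step 3: wait(T4) -> count=0 queue=[T4] holders={T6,T8}
Step 4: signal(T6) -> count=0 queue=[] holders={T4,T8}
Step 5: signal(T4) -> count=1 queue=[] holders={T8}
Step 6: signal(T8) -> count=2 queue=[] holders={none}
Step 7: wait(T6) -> count=1 queue=[] holders={T6}
Step 8: signal(T6) -> count=2 queue=[] holders={none}
Final holders: none

Answer: none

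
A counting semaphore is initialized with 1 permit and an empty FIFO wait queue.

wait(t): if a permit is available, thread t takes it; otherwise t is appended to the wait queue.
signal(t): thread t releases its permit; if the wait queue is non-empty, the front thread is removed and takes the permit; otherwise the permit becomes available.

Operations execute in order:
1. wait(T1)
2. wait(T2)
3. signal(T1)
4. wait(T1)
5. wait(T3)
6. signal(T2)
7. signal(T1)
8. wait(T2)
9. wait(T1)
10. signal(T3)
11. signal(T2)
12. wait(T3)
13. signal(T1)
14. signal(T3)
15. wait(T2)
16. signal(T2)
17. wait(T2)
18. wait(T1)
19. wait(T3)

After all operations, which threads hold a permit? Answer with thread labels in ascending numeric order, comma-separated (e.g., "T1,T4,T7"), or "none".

Answer: T2

Derivation:
Step 1: wait(T1) -> count=0 queue=[] holders={T1}
Step 2: wait(T2) -> count=0 queue=[T2] holders={T1}
Step 3: signal(T1) -> count=0 queue=[] holders={T2}
Step 4: wait(T1) -> count=0 queue=[T1] holders={T2}
Step 5: wait(T3) -> count=0 queue=[T1,T3] holders={T2}
Step 6: signal(T2) -> count=0 queue=[T3] holders={T1}
Step 7: signal(T1) -> count=0 queue=[] holders={T3}
Step 8: wait(T2) -> count=0 queue=[T2] holders={T3}
Step 9: wait(T1) -> count=0 queue=[T2,T1] holders={T3}
Step 10: signal(T3) -> count=0 queue=[T1] holders={T2}
Step 11: signal(T2) -> count=0 queue=[] holders={T1}
Step 12: wait(T3) -> count=0 queue=[T3] holders={T1}
Step 13: signal(T1) -> count=0 queue=[] holders={T3}
Step 14: signal(T3) -> count=1 queue=[] holders={none}
Step 15: wait(T2) -> count=0 queue=[] holders={T2}
Step 16: signal(T2) -> count=1 queue=[] holders={none}
Step 17: wait(T2) -> count=0 queue=[] holders={T2}
Step 18: wait(T1) -> count=0 queue=[T1] holders={T2}
Step 19: wait(T3) -> count=0 queue=[T1,T3] holders={T2}
Final holders: T2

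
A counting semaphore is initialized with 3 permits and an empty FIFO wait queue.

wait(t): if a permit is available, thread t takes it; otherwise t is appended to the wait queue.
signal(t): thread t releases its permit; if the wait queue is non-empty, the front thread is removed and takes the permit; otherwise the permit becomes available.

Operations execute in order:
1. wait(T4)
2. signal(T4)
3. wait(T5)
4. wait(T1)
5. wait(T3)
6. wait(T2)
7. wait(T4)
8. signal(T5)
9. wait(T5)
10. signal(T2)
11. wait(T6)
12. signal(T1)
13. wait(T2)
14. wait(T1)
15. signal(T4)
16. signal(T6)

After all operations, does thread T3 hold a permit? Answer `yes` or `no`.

Answer: yes

Derivation:
Step 1: wait(T4) -> count=2 queue=[] holders={T4}
Step 2: signal(T4) -> count=3 queue=[] holders={none}
Step 3: wait(T5) -> count=2 queue=[] holders={T5}
Step 4: wait(T1) -> count=1 queue=[] holders={T1,T5}
Step 5: wait(T3) -> count=0 queue=[] holders={T1,T3,T5}
Step 6: wait(T2) -> count=0 queue=[T2] holders={T1,T3,T5}
Step 7: wait(T4) -> count=0 queue=[T2,T4] holders={T1,T3,T5}
Step 8: signal(T5) -> count=0 queue=[T4] holders={T1,T2,T3}
Step 9: wait(T5) -> count=0 queue=[T4,T5] holders={T1,T2,T3}
Step 10: signal(T2) -> count=0 queue=[T5] holders={T1,T3,T4}
Step 11: wait(T6) -> count=0 queue=[T5,T6] holders={T1,T3,T4}
Step 12: signal(T1) -> count=0 queue=[T6] holders={T3,T4,T5}
Step 13: wait(T2) -> count=0 queue=[T6,T2] holders={T3,T4,T5}
Step 14: wait(T1) -> count=0 queue=[T6,T2,T1] holders={T3,T4,T5}
Step 15: signal(T4) -> count=0 queue=[T2,T1] holders={T3,T5,T6}
Step 16: signal(T6) -> count=0 queue=[T1] holders={T2,T3,T5}
Final holders: {T2,T3,T5} -> T3 in holders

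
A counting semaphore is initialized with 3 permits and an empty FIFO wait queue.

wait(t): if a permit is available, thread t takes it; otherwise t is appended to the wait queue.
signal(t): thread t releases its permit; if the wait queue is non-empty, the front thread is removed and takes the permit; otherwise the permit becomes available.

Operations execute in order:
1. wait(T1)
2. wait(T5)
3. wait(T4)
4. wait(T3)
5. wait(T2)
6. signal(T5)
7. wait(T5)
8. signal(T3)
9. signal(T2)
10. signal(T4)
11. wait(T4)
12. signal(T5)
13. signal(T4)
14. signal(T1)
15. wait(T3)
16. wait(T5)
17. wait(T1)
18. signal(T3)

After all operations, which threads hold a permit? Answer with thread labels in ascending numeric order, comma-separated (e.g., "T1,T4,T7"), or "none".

Step 1: wait(T1) -> count=2 queue=[] holders={T1}
Step 2: wait(T5) -> count=1 queue=[] holders={T1,T5}
Step 3: wait(T4) -> count=0 queue=[] holders={T1,T4,T5}
Step 4: wait(T3) -> count=0 queue=[T3] holders={T1,T4,T5}
Step 5: wait(T2) -> count=0 queue=[T3,T2] holders={T1,T4,T5}
Step 6: signal(T5) -> count=0 queue=[T2] holders={T1,T3,T4}
Step 7: wait(T5) -> count=0 queue=[T2,T5] holders={T1,T3,T4}
Step 8: signal(T3) -> count=0 queue=[T5] holders={T1,T2,T4}
Step 9: signal(T2) -> count=0 queue=[] holders={T1,T4,T5}
Step 10: signal(T4) -> count=1 queue=[] holders={T1,T5}
Step 11: wait(T4) -> count=0 queue=[] holders={T1,T4,T5}
Step 12: signal(T5) -> count=1 queue=[] holders={T1,T4}
Step 13: signal(T4) -> count=2 queue=[] holders={T1}
Step 14: signal(T1) -> count=3 queue=[] holders={none}
Step 15: wait(T3) -> count=2 queue=[] holders={T3}
Step 16: wait(T5) -> count=1 queue=[] holders={T3,T5}
Step 17: wait(T1) -> count=0 queue=[] holders={T1,T3,T5}
Step 18: signal(T3) -> count=1 queue=[] holders={T1,T5}
Final holders: T1,T5

Answer: T1,T5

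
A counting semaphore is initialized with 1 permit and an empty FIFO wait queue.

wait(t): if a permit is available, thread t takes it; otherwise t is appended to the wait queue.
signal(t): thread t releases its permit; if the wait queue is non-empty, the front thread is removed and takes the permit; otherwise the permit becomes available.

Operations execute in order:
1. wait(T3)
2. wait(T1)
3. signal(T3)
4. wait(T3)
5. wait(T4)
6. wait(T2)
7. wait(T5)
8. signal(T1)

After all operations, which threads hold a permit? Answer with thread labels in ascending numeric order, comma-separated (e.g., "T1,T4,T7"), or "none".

Answer: T3

Derivation:
Step 1: wait(T3) -> count=0 queue=[] holders={T3}
Step 2: wait(T1) -> count=0 queue=[T1] holders={T3}
Step 3: signal(T3) -> count=0 queue=[] holders={T1}
Step 4: wait(T3) -> count=0 queue=[T3] holders={T1}
Step 5: wait(T4) -> count=0 queue=[T3,T4] holders={T1}
Step 6: wait(T2) -> count=0 queue=[T3,T4,T2] holders={T1}
Step 7: wait(T5) -> count=0 queue=[T3,T4,T2,T5] holders={T1}
Step 8: signal(T1) -> count=0 queue=[T4,T2,T5] holders={T3}
Final holders: T3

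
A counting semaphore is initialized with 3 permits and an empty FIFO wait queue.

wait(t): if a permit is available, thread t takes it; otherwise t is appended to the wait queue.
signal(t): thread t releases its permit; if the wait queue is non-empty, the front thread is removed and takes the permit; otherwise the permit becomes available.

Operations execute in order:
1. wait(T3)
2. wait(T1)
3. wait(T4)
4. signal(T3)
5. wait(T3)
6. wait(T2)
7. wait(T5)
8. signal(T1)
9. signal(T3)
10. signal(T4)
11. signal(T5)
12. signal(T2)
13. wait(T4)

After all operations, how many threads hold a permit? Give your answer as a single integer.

Step 1: wait(T3) -> count=2 queue=[] holders={T3}
Step 2: wait(T1) -> count=1 queue=[] holders={T1,T3}
Step 3: wait(T4) -> count=0 queue=[] holders={T1,T3,T4}
Step 4: signal(T3) -> count=1 queue=[] holders={T1,T4}
Step 5: wait(T3) -> count=0 queue=[] holders={T1,T3,T4}
Step 6: wait(T2) -> count=0 queue=[T2] holders={T1,T3,T4}
Step 7: wait(T5) -> count=0 queue=[T2,T5] holders={T1,T3,T4}
Step 8: signal(T1) -> count=0 queue=[T5] holders={T2,T3,T4}
Step 9: signal(T3) -> count=0 queue=[] holders={T2,T4,T5}
Step 10: signal(T4) -> count=1 queue=[] holders={T2,T5}
Step 11: signal(T5) -> count=2 queue=[] holders={T2}
Step 12: signal(T2) -> count=3 queue=[] holders={none}
Step 13: wait(T4) -> count=2 queue=[] holders={T4}
Final holders: {T4} -> 1 thread(s)

Answer: 1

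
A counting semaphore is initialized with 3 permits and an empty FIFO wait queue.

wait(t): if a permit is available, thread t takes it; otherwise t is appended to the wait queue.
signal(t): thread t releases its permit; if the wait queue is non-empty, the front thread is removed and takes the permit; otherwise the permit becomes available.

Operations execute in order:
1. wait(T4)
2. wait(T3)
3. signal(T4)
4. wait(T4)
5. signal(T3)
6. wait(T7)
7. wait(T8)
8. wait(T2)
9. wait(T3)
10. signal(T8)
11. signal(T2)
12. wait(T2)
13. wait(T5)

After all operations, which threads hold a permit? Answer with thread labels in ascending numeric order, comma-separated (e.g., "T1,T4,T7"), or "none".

Step 1: wait(T4) -> count=2 queue=[] holders={T4}
Step 2: wait(T3) -> count=1 queue=[] holders={T3,T4}
Step 3: signal(T4) -> count=2 queue=[] holders={T3}
Step 4: wait(T4) -> count=1 queue=[] holders={T3,T4}
Step 5: signal(T3) -> count=2 queue=[] holders={T4}
Step 6: wait(T7) -> count=1 queue=[] holders={T4,T7}
Step 7: wait(T8) -> count=0 queue=[] holders={T4,T7,T8}
Step 8: wait(T2) -> count=0 queue=[T2] holders={T4,T7,T8}
Step 9: wait(T3) -> count=0 queue=[T2,T3] holders={T4,T7,T8}
Step 10: signal(T8) -> count=0 queue=[T3] holders={T2,T4,T7}
Step 11: signal(T2) -> count=0 queue=[] holders={T3,T4,T7}
Step 12: wait(T2) -> count=0 queue=[T2] holders={T3,T4,T7}
Step 13: wait(T5) -> count=0 queue=[T2,T5] holders={T3,T4,T7}
Final holders: T3,T4,T7

Answer: T3,T4,T7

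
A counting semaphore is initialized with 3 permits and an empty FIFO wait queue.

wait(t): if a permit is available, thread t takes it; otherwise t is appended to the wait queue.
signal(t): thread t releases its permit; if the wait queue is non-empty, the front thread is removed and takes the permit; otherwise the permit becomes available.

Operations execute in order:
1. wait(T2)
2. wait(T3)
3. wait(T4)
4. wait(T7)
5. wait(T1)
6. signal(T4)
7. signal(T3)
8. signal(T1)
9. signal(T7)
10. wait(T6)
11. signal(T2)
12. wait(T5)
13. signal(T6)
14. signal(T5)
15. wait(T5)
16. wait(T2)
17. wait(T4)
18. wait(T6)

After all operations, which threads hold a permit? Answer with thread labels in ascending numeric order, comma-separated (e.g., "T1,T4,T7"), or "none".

Step 1: wait(T2) -> count=2 queue=[] holders={T2}
Step 2: wait(T3) -> count=1 queue=[] holders={T2,T3}
Step 3: wait(T4) -> count=0 queue=[] holders={T2,T3,T4}
Step 4: wait(T7) -> count=0 queue=[T7] holders={T2,T3,T4}
Step 5: wait(T1) -> count=0 queue=[T7,T1] holders={T2,T3,T4}
Step 6: signal(T4) -> count=0 queue=[T1] holders={T2,T3,T7}
Step 7: signal(T3) -> count=0 queue=[] holders={T1,T2,T7}
Step 8: signal(T1) -> count=1 queue=[] holders={T2,T7}
Step 9: signal(T7) -> count=2 queue=[] holders={T2}
Step 10: wait(T6) -> count=1 queue=[] holders={T2,T6}
Step 11: signal(T2) -> count=2 queue=[] holders={T6}
Step 12: wait(T5) -> count=1 queue=[] holders={T5,T6}
Step 13: signal(T6) -> count=2 queue=[] holders={T5}
Step 14: signal(T5) -> count=3 queue=[] holders={none}
Step 15: wait(T5) -> count=2 queue=[] holders={T5}
Step 16: wait(T2) -> count=1 queue=[] holders={T2,T5}
Step 17: wait(T4) -> count=0 queue=[] holders={T2,T4,T5}
Step 18: wait(T6) -> count=0 queue=[T6] holders={T2,T4,T5}
Final holders: T2,T4,T5

Answer: T2,T4,T5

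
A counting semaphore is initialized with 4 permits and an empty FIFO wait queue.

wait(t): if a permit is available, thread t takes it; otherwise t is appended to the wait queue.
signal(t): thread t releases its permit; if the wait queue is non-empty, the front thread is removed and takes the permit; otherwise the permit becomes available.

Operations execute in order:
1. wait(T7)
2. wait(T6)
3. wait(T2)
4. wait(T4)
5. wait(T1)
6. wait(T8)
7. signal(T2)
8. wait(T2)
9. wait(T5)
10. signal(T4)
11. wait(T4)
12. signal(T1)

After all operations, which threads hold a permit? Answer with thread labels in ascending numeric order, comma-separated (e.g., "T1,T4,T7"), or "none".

Step 1: wait(T7) -> count=3 queue=[] holders={T7}
Step 2: wait(T6) -> count=2 queue=[] holders={T6,T7}
Step 3: wait(T2) -> count=1 queue=[] holders={T2,T6,T7}
Step 4: wait(T4) -> count=0 queue=[] holders={T2,T4,T6,T7}
Step 5: wait(T1) -> count=0 queue=[T1] holders={T2,T4,T6,T7}
Step 6: wait(T8) -> count=0 queue=[T1,T8] holders={T2,T4,T6,T7}
Step 7: signal(T2) -> count=0 queue=[T8] holders={T1,T4,T6,T7}
Step 8: wait(T2) -> count=0 queue=[T8,T2] holders={T1,T4,T6,T7}
Step 9: wait(T5) -> count=0 queue=[T8,T2,T5] holders={T1,T4,T6,T7}
Step 10: signal(T4) -> count=0 queue=[T2,T5] holders={T1,T6,T7,T8}
Step 11: wait(T4) -> count=0 queue=[T2,T5,T4] holders={T1,T6,T7,T8}
Step 12: signal(T1) -> count=0 queue=[T5,T4] holders={T2,T6,T7,T8}
Final holders: T2,T6,T7,T8

Answer: T2,T6,T7,T8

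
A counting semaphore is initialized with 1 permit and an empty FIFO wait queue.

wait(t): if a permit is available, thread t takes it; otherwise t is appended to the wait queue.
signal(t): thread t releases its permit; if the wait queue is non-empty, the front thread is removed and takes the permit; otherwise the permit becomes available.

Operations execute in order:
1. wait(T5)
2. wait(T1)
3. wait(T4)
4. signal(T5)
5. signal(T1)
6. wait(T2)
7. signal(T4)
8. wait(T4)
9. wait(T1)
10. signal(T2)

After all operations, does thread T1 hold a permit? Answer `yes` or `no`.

Answer: no

Derivation:
Step 1: wait(T5) -> count=0 queue=[] holders={T5}
Step 2: wait(T1) -> count=0 queue=[T1] holders={T5}
Step 3: wait(T4) -> count=0 queue=[T1,T4] holders={T5}
Step 4: signal(T5) -> count=0 queue=[T4] holders={T1}
Step 5: signal(T1) -> count=0 queue=[] holders={T4}
Step 6: wait(T2) -> count=0 queue=[T2] holders={T4}
Step 7: signal(T4) -> count=0 queue=[] holders={T2}
Step 8: wait(T4) -> count=0 queue=[T4] holders={T2}
Step 9: wait(T1) -> count=0 queue=[T4,T1] holders={T2}
Step 10: signal(T2) -> count=0 queue=[T1] holders={T4}
Final holders: {T4} -> T1 not in holders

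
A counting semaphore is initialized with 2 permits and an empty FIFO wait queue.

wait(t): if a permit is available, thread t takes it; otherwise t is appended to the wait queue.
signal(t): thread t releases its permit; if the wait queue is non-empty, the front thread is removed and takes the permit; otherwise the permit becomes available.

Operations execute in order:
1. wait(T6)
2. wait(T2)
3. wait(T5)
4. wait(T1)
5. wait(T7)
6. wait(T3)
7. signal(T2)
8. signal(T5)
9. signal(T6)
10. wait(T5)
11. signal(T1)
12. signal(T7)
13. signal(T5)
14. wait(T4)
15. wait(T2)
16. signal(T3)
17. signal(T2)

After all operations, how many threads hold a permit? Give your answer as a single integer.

Answer: 1

Derivation:
Step 1: wait(T6) -> count=1 queue=[] holders={T6}
Step 2: wait(T2) -> count=0 queue=[] holders={T2,T6}
Step 3: wait(T5) -> count=0 queue=[T5] holders={T2,T6}
Step 4: wait(T1) -> count=0 queue=[T5,T1] holders={T2,T6}
Step 5: wait(T7) -> count=0 queue=[T5,T1,T7] holders={T2,T6}
Step 6: wait(T3) -> count=0 queue=[T5,T1,T7,T3] holders={T2,T6}
Step 7: signal(T2) -> count=0 queue=[T1,T7,T3] holders={T5,T6}
Step 8: signal(T5) -> count=0 queue=[T7,T3] holders={T1,T6}
Step 9: signal(T6) -> count=0 queue=[T3] holders={T1,T7}
Step 10: wait(T5) -> count=0 queue=[T3,T5] holders={T1,T7}
Step 11: signal(T1) -> count=0 queue=[T5] holders={T3,T7}
Step 12: signal(T7) -> count=0 queue=[] holders={T3,T5}
Step 13: signal(T5) -> count=1 queue=[] holders={T3}
Step 14: wait(T4) -> count=0 queue=[] holders={T3,T4}
Step 15: wait(T2) -> count=0 queue=[T2] holders={T3,T4}
Step 16: signal(T3) -> count=0 queue=[] holders={T2,T4}
Step 17: signal(T2) -> count=1 queue=[] holders={T4}
Final holders: {T4} -> 1 thread(s)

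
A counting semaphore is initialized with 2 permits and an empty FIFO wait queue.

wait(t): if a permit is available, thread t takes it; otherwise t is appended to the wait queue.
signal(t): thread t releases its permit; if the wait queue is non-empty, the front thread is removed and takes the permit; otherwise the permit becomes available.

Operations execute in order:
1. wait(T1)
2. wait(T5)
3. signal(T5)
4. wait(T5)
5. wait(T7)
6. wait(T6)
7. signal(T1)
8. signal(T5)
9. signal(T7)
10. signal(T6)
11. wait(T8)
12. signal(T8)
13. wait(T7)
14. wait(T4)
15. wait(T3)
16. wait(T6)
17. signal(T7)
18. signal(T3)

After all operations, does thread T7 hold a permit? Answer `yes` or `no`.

Step 1: wait(T1) -> count=1 queue=[] holders={T1}
Step 2: wait(T5) -> count=0 queue=[] holders={T1,T5}
Step 3: signal(T5) -> count=1 queue=[] holders={T1}
Step 4: wait(T5) -> count=0 queue=[] holders={T1,T5}
Step 5: wait(T7) -> count=0 queue=[T7] holders={T1,T5}
Step 6: wait(T6) -> count=0 queue=[T7,T6] holders={T1,T5}
Step 7: signal(T1) -> count=0 queue=[T6] holders={T5,T7}
Step 8: signal(T5) -> count=0 queue=[] holders={T6,T7}
Step 9: signal(T7) -> count=1 queue=[] holders={T6}
Step 10: signal(T6) -> count=2 queue=[] holders={none}
Step 11: wait(T8) -> count=1 queue=[] holders={T8}
Step 12: signal(T8) -> count=2 queue=[] holders={none}
Step 13: wait(T7) -> count=1 queue=[] holders={T7}
Step 14: wait(T4) -> count=0 queue=[] holders={T4,T7}
Step 15: wait(T3) -> count=0 queue=[T3] holders={T4,T7}
Step 16: wait(T6) -> count=0 queue=[T3,T6] holders={T4,T7}
Step 17: signal(T7) -> count=0 queue=[T6] holders={T3,T4}
Step 18: signal(T3) -> count=0 queue=[] holders={T4,T6}
Final holders: {T4,T6} -> T7 not in holders

Answer: no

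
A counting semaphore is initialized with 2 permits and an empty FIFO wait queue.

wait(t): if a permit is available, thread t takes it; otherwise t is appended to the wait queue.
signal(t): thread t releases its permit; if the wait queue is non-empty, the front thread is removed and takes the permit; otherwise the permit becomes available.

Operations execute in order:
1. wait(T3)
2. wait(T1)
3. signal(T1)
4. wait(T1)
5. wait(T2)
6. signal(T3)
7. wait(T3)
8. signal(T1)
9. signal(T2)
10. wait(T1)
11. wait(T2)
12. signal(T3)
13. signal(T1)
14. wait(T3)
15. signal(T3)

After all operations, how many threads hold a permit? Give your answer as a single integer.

Step 1: wait(T3) -> count=1 queue=[] holders={T3}
Step 2: wait(T1) -> count=0 queue=[] holders={T1,T3}
Step 3: signal(T1) -> count=1 queue=[] holders={T3}
Step 4: wait(T1) -> count=0 queue=[] holders={T1,T3}
Step 5: wait(T2) -> count=0 queue=[T2] holders={T1,T3}
Step 6: signal(T3) -> count=0 queue=[] holders={T1,T2}
Step 7: wait(T3) -> count=0 queue=[T3] holders={T1,T2}
Step 8: signal(T1) -> count=0 queue=[] holders={T2,T3}
Step 9: signal(T2) -> count=1 queue=[] holders={T3}
Step 10: wait(T1) -> count=0 queue=[] holders={T1,T3}
Step 11: wait(T2) -> count=0 queue=[T2] holders={T1,T3}
Step 12: signal(T3) -> count=0 queue=[] holders={T1,T2}
Step 13: signal(T1) -> count=1 queue=[] holders={T2}
Step 14: wait(T3) -> count=0 queue=[] holders={T2,T3}
Step 15: signal(T3) -> count=1 queue=[] holders={T2}
Final holders: {T2} -> 1 thread(s)

Answer: 1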